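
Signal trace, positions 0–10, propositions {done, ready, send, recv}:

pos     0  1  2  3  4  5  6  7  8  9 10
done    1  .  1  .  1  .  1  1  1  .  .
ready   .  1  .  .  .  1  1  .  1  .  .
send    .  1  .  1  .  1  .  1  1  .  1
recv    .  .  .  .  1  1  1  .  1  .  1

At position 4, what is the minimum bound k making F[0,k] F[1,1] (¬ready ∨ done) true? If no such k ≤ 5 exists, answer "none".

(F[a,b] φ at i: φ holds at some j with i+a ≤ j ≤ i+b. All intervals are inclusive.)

Scan j = 4,5,… for F[1,1] (¬ready ∨ done):
  j=4: fails
  j=5: holds
First hit at j=5, so smallest k = 5-4 = 1.

1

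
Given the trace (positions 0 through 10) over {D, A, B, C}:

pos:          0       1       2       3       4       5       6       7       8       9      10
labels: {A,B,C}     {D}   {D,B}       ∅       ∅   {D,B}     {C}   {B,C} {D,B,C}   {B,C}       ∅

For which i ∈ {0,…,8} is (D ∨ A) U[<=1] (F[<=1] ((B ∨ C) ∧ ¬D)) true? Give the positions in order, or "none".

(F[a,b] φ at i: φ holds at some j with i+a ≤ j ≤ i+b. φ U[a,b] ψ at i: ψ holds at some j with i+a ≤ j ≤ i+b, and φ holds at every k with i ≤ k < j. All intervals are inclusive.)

0, 5, 6, 7, 8

Evaluate at each i in [0,8]:
  i=0: ✓ (rhs at j=0)
  i=1: ✗ (no rhs in [1,2])
  i=2: ✗ (no rhs in [2,3])
  i=3: ✗ (no rhs in [3,4])
  i=4: ✗ (lhs fails at k=4 before rhs at j=5)
  i=5: ✓ (rhs at j=5)
  i=6: ✓ (rhs at j=6)
  i=7: ✓ (rhs at j=7)
  i=8: ✓ (rhs at j=8)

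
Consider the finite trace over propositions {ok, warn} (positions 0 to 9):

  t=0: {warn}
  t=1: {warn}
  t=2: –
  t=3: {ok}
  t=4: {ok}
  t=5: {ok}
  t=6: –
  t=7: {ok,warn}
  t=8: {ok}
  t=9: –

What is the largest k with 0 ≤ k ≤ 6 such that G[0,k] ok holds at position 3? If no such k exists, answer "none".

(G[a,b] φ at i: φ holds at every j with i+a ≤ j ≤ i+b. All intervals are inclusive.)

ok must hold from j=3 onward; find where it first fails.
  j=3: holds
  j=4: holds
  j=5: holds
  j=6: fails
Holds on [3,5], so largest k = 2.

2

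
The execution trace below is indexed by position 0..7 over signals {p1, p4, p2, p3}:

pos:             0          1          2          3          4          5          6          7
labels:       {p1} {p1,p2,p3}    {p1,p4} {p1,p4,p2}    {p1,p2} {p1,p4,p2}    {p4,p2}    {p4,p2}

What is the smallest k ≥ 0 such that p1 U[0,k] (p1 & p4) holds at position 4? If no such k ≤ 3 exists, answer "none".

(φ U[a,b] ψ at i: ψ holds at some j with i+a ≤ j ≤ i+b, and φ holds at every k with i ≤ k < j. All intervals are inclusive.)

1

Need earliest j ≥ 4 with (p1 & p4), and p1 at every k in [4,j-1].
  j=4: rhs fails.
  j=5: rhs holds; lhs holds on [4,4]. k = 1.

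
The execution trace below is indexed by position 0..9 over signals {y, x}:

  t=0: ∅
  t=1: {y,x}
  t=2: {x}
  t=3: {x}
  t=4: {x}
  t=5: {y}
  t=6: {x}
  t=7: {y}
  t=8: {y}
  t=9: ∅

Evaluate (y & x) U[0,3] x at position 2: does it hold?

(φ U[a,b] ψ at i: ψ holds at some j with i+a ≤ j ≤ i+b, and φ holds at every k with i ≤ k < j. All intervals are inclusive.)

Need some j in [2,5] with x, and (y & x) at every k in [2,j-1].
  j=2: x holds; no prefix to check → satisfied.

True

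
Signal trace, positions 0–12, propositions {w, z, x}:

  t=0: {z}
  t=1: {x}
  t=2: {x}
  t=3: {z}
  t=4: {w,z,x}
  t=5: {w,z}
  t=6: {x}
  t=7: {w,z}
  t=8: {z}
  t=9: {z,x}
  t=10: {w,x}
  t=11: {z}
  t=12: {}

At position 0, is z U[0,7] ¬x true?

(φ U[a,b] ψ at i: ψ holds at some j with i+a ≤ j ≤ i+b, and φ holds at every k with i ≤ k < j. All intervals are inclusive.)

Holds

Need some j in [0,7] with ¬x, and z at every k in [0,j-1].
  j=0: ¬x holds; no prefix to check → satisfied.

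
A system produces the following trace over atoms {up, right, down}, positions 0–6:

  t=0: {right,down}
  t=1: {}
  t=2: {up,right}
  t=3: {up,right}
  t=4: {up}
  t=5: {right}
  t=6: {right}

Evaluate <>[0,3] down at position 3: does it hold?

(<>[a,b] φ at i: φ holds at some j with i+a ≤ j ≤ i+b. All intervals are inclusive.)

Check down at each j in [3,6]:
  j=3: false
  j=4: false
  j=5: false
  j=6: false
No position in the window satisfies it → formula fails.

False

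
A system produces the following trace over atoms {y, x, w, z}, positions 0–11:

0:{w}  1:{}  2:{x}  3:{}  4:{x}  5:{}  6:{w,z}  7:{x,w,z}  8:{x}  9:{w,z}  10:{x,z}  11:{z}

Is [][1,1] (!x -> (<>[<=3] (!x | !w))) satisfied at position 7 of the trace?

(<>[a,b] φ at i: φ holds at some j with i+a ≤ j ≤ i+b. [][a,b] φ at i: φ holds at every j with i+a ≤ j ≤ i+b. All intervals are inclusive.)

True

Check (!x -> (<>[<=3] (!x | !w))) at every j in [8,8]:
  j=8: antecedent false → ✓
All positions satisfy it → formula holds.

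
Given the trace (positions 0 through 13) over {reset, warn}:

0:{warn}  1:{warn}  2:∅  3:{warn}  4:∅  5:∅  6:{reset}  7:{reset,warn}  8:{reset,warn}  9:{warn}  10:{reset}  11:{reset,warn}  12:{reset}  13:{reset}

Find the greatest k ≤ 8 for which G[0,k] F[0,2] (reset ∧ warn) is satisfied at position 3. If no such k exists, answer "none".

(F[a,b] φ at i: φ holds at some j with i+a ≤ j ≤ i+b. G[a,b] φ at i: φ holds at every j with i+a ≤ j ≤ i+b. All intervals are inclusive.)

none

F[0,2] (reset ∧ warn) must hold from j=3 onward; find where it first fails.
  j=3: fails → no k works.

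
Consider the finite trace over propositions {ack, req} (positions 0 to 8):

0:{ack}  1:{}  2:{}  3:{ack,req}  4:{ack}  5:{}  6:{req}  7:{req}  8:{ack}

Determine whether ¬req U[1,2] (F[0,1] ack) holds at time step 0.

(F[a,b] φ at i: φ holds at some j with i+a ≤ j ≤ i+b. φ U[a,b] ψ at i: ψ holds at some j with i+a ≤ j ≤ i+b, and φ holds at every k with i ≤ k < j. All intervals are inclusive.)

Yes

Need some j in [1,2] with F[0,1] ack, and ¬req at every k in [0,j-1].
  j=1: F[0,1] ack — fails (none in [1,2]).
  j=2: F[0,1] ack holds; ¬req holds at every k in [0,1] → satisfied.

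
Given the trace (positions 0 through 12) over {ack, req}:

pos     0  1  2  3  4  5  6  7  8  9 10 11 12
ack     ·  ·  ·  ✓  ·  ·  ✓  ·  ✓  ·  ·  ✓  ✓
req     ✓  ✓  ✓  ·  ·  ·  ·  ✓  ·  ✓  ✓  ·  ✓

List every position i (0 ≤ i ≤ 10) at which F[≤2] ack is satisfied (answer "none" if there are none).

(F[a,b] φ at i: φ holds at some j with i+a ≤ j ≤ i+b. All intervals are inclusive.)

1, 2, 3, 4, 5, 6, 7, 8, 9, 10

Evaluate at each i in [0,10]:
  i=0: ✗ (none in [0,2])
  i=1: ✓ (witness j=3)
  i=2: ✓ (witness j=3)
  i=3: ✓ (witness j=3)
  i=4: ✓ (witness j=6)
  i=5: ✓ (witness j=6)
  i=6: ✓ (witness j=6)
  i=7: ✓ (witness j=8)
  i=8: ✓ (witness j=8)
  i=9: ✓ (witness j=11)
  i=10: ✓ (witness j=11)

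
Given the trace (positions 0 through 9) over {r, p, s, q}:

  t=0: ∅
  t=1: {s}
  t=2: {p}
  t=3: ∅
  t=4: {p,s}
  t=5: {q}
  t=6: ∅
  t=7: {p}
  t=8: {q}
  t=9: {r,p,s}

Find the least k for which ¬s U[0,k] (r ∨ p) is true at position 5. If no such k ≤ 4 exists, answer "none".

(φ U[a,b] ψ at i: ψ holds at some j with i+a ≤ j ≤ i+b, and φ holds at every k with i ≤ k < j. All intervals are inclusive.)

Need earliest j ≥ 5 with (r ∨ p), and ¬s at every k in [5,j-1].
  j=5: rhs fails.
  j=6: rhs fails.
  j=7: rhs holds; lhs holds on [5,6]. k = 2.

2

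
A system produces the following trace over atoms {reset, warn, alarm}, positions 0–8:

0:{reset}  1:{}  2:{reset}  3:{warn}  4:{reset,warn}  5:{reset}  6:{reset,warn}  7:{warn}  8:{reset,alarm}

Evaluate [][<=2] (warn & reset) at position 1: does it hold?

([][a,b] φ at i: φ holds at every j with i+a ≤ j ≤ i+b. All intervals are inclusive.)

Does not hold

Check (warn & reset) at every j in [1,3]:
  j=1: false
  j=2: false
  j=3: false
Fails at j=1 → formula fails.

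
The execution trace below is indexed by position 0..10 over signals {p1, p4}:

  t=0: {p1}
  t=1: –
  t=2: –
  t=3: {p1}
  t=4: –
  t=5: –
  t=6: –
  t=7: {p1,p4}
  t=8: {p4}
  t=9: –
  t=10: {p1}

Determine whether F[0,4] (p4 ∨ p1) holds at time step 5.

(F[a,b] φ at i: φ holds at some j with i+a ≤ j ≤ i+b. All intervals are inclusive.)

Check (p4 ∨ p1) at each j in [5,9]:
  j=5: false
  j=6: false
  j=7: true
  j=8: true
  j=9: false
Found at j=7 → formula holds.

Yes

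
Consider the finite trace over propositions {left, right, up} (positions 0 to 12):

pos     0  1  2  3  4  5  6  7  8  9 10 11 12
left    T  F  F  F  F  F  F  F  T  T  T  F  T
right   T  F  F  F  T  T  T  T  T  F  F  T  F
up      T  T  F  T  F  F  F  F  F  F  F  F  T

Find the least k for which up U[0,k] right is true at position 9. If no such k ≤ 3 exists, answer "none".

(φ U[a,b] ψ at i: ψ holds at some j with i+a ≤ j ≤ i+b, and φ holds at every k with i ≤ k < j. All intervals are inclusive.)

Need earliest j ≥ 9 with right, and up at every k in [9,j-1].
  j=9: rhs fails.
  j=10: rhs fails.
  j=11: rhs holds but lhs fails at k=9.
  j=12: rhs fails.
No witness within the range → none.

none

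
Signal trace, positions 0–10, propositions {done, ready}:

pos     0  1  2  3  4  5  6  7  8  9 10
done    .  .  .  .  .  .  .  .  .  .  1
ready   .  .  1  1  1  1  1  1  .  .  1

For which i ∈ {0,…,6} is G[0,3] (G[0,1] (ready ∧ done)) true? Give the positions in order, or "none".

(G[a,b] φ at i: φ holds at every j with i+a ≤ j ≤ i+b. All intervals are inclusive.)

none

Evaluate at each i in [0,6]:
  i=0: ✗ (fails at j=0)
  i=1: ✗ (fails at j=1)
  i=2: ✗ (fails at j=2)
  i=3: ✗ (fails at j=3)
  i=4: ✗ (fails at j=4)
  i=5: ✗ (fails at j=5)
  i=6: ✗ (fails at j=6)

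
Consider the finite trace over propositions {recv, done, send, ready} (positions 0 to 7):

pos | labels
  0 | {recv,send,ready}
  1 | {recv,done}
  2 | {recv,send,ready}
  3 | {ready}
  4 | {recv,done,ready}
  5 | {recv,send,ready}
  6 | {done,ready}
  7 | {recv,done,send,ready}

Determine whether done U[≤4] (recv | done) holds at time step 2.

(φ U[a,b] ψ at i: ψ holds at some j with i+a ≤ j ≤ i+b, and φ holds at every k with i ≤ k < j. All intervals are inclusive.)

Need some j in [2,6] with (recv | done), and done at every k in [2,j-1].
  j=2: (recv | done) holds; no prefix to check → satisfied.

Yes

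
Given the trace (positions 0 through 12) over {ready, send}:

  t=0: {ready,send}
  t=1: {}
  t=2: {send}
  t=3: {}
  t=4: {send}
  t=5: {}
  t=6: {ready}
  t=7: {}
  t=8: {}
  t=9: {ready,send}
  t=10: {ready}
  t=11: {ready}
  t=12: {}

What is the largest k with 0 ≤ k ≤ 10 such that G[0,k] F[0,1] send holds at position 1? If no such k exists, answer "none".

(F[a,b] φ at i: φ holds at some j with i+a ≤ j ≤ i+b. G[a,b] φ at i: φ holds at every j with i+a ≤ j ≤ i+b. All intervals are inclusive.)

3

F[0,1] send must hold from j=1 onward; find where it first fails.
  j=1: holds
  j=2: holds
  j=3: holds
  j=4: holds
  j=5: fails
Holds on [1,4], so largest k = 3.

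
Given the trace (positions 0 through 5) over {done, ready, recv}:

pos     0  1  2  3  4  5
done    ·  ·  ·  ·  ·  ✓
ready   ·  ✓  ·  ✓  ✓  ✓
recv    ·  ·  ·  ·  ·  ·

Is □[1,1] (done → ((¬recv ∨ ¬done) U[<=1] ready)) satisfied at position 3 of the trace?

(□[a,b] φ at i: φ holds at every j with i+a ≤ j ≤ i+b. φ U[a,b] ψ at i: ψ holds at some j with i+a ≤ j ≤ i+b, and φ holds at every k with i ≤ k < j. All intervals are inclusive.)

Check (done → ((¬recv ∨ ¬done) U[<=1] ready)) at every j in [4,4]:
  j=4: antecedent false → ✓
All positions satisfy it → formula holds.

Holds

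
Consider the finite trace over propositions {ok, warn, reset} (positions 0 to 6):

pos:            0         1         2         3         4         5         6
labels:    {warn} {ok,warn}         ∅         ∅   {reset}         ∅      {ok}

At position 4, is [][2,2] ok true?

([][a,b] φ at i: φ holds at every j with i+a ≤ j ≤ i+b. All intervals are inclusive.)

Check ok at every j in [6,6]:
  j=6: true
All positions satisfy it → formula holds.

True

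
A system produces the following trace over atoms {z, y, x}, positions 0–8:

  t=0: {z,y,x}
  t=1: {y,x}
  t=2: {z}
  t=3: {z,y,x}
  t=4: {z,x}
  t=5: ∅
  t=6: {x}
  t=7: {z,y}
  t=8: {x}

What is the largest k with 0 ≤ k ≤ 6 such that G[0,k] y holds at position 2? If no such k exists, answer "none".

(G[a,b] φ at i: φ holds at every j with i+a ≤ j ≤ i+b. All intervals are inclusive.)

none

y must hold from j=2 onward; find where it first fails.
  j=2: fails → no k works.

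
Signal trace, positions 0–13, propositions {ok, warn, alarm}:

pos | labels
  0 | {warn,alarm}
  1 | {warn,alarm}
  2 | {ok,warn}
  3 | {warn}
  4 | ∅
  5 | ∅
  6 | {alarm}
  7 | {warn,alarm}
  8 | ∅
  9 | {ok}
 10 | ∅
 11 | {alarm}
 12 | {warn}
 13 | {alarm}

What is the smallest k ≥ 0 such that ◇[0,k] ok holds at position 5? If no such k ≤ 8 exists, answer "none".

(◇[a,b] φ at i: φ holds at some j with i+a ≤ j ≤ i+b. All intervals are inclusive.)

Scan j = 5,6,… for ok:
  j=5: fails
  j=6: fails
  j=7: fails
  j=8: fails
  j=9: holds
First hit at j=9, so smallest k = 9-5 = 4.

4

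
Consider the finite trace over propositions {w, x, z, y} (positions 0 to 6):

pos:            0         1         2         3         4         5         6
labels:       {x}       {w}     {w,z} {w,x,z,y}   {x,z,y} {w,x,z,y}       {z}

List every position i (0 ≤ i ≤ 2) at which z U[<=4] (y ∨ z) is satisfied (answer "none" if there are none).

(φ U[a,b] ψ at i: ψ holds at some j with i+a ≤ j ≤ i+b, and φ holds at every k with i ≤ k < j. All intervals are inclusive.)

2

Evaluate at each i in [0,2]:
  i=0: ✗ (lhs fails at k=0 before rhs at j=2)
  i=1: ✗ (lhs fails at k=1 before rhs at j=2)
  i=2: ✓ (rhs at j=2)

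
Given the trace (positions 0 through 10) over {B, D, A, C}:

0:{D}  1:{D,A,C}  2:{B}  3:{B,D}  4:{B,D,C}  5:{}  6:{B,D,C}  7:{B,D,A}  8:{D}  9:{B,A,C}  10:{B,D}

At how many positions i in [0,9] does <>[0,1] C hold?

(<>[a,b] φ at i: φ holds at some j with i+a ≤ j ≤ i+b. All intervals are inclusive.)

Evaluate at each i in [0,9]:
  i=0: ✓ (witness j=1)
  i=1: ✓ (witness j=1)
  i=2: ✗ (none in [2,3])
  i=3: ✓ (witness j=4)
  i=4: ✓ (witness j=4)
  i=5: ✓ (witness j=6)
  i=6: ✓ (witness j=6)
  i=7: ✗ (none in [7,8])
  i=8: ✓ (witness j=9)
  i=9: ✓ (witness j=9)
Positions where it holds: {0, 1, 3, 4, 5, 6, 8, 9} → 8.

8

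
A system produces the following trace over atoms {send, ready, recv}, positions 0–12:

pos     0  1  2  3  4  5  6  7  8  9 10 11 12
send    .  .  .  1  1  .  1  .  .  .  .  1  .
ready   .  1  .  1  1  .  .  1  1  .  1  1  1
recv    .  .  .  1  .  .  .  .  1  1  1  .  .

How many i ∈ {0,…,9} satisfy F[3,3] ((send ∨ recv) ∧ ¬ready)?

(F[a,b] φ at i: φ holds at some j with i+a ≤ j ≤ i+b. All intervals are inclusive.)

2

Evaluate at each i in [0,9]:
  i=0: ✗ (none in [3,3])
  i=1: ✗ (none in [4,4])
  i=2: ✗ (none in [5,5])
  i=3: ✓ (witness j=6)
  i=4: ✗ (none in [7,7])
  i=5: ✗ (none in [8,8])
  i=6: ✓ (witness j=9)
  i=7: ✗ (none in [10,10])
  i=8: ✗ (none in [11,11])
  i=9: ✗ (none in [12,12])
Positions where it holds: {3, 6} → 2.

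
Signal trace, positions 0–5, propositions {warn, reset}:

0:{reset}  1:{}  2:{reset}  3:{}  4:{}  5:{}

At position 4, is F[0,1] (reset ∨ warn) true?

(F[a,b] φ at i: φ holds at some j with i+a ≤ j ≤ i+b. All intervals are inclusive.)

Check (reset ∨ warn) at each j in [4,5]:
  j=4: false
  j=5: false
No position in the window satisfies it → formula fails.

False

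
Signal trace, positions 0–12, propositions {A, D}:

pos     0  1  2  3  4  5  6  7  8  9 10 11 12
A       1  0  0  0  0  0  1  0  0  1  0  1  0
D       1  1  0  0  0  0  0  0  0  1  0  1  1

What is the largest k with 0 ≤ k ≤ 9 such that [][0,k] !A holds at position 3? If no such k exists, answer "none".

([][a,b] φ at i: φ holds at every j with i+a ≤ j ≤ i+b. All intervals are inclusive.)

2

!A must hold from j=3 onward; find where it first fails.
  j=3: holds
  j=4: holds
  j=5: holds
  j=6: fails
Holds on [3,5], so largest k = 2.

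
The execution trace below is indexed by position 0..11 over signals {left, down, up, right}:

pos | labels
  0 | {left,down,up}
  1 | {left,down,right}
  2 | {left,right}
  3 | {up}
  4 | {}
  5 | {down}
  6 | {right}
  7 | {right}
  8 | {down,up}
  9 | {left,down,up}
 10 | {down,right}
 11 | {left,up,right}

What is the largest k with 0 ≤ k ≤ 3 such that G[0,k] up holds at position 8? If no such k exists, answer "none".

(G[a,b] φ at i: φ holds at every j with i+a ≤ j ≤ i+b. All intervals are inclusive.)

1

up must hold from j=8 onward; find where it first fails.
  j=8: holds
  j=9: holds
  j=10: fails
Holds on [8,9], so largest k = 1.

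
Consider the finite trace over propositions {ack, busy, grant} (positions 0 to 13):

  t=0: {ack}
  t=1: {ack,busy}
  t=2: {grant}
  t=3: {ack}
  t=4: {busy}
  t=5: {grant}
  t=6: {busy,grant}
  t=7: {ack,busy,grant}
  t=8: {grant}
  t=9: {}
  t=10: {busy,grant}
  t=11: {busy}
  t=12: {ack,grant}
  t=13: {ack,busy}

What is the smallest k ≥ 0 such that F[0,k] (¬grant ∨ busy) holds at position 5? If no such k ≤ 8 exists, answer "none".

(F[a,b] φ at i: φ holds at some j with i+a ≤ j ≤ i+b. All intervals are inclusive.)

1

Scan j = 5,6,… for (¬grant ∨ busy):
  j=5: fails
  j=6: holds
First hit at j=6, so smallest k = 6-5 = 1.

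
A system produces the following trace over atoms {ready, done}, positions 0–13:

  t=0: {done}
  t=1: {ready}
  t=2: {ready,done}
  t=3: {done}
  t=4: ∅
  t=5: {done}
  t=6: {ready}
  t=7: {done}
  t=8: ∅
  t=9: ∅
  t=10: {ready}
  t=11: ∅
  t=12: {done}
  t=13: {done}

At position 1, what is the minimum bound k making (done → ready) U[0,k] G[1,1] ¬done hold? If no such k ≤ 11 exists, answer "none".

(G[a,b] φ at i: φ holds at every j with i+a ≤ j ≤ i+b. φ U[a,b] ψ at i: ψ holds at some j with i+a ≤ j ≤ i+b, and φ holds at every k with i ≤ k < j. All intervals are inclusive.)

2

Need earliest j ≥ 1 with G[1,1] ¬done, and (done → ready) at every k in [1,j-1].
  j=1: rhs fails.
  j=2: rhs fails.
  j=3: rhs holds; lhs holds on [1,2]. k = 2.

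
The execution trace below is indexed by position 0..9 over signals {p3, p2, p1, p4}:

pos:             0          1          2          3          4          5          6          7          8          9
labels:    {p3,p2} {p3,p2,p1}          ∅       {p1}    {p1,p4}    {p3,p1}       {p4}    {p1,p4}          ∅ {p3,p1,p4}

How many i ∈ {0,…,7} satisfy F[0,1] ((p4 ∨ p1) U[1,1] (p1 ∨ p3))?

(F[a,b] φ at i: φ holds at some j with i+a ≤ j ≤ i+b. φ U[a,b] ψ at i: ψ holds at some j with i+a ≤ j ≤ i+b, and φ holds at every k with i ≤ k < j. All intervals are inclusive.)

5

Evaluate at each i in [0,7]:
  i=0: ✗ (none in [0,1])
  i=1: ✗ (none in [1,2])
  i=2: ✓ (witness j=3)
  i=3: ✓ (witness j=3)
  i=4: ✓ (witness j=4)
  i=5: ✓ (witness j=6)
  i=6: ✓ (witness j=6)
  i=7: ✗ (none in [7,8])
Positions where it holds: {2, 3, 4, 5, 6} → 5.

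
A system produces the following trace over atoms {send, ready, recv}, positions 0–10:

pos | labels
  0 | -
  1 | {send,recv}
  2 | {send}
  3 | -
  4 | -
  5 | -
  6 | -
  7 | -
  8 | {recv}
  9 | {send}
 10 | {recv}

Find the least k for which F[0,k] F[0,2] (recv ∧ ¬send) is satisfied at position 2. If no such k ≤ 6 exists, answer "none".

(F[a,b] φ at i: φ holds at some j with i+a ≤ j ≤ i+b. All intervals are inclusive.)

4

Scan j = 2,3,… for F[0,2] (recv ∧ ¬send):
  j=2: fails
  j=3: fails
  j=4: fails
  j=5: fails
  j=6: holds
First hit at j=6, so smallest k = 6-2 = 4.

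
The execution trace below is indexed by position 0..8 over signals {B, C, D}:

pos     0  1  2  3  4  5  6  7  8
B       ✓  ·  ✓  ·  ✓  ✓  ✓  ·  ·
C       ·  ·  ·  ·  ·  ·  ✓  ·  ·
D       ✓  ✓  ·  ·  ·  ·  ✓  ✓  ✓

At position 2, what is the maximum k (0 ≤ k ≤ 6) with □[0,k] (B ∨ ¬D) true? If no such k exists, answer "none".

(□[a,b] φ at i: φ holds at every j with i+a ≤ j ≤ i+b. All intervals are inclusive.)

(B ∨ ¬D) must hold from j=2 onward; find where it first fails.
  j=2: holds
  j=3: holds
  j=4: holds
  j=5: holds
  j=6: holds
  j=7: fails
Holds on [2,6], so largest k = 4.

4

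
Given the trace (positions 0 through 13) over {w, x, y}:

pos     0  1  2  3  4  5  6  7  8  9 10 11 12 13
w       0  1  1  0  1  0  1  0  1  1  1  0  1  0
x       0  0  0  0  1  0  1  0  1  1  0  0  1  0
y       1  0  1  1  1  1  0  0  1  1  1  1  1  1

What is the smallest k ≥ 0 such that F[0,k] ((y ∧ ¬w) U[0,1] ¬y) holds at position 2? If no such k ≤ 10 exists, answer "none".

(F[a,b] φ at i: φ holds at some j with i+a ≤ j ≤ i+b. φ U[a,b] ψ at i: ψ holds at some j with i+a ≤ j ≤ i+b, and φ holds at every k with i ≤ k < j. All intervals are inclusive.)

3

Scan j = 2,3,… for ((y ∧ ¬w) U[0,1] ¬y):
  j=2: fails
  j=3: fails
  j=4: fails
  j=5: holds
First hit at j=5, so smallest k = 5-2 = 3.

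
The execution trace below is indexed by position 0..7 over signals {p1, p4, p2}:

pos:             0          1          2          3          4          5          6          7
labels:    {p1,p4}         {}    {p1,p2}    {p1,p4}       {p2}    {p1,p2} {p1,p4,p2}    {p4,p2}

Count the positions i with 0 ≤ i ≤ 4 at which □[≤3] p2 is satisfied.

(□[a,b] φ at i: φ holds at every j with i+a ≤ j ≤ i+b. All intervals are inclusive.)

Evaluate at each i in [0,4]:
  i=0: ✗ (fails at j=0)
  i=1: ✗ (fails at j=1)
  i=2: ✗ (fails at j=3)
  i=3: ✗ (fails at j=3)
  i=4: ✓ (all of [4,7])
Positions where it holds: {4} → 1.

1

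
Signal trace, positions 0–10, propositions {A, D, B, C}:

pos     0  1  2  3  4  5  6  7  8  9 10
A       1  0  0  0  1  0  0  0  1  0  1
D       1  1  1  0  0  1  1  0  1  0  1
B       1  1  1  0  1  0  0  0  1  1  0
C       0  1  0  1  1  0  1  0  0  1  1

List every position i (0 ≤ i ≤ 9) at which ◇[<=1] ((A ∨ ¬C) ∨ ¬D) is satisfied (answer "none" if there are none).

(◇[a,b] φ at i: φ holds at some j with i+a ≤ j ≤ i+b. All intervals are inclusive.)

Evaluate at each i in [0,9]:
  i=0: ✓ (witness j=0)
  i=1: ✓ (witness j=2)
  i=2: ✓ (witness j=2)
  i=3: ✓ (witness j=3)
  i=4: ✓ (witness j=4)
  i=5: ✓ (witness j=5)
  i=6: ✓ (witness j=7)
  i=7: ✓ (witness j=7)
  i=8: ✓ (witness j=8)
  i=9: ✓ (witness j=9)

0, 1, 2, 3, 4, 5, 6, 7, 8, 9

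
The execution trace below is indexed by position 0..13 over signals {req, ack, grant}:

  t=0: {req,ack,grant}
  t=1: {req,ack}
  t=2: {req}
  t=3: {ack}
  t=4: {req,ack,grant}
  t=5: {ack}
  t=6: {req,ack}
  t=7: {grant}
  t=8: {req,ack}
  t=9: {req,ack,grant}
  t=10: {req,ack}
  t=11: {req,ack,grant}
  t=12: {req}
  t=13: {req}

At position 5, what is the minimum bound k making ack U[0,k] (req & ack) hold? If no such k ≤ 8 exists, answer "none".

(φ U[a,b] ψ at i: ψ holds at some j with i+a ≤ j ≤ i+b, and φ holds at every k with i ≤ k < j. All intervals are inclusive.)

Need earliest j ≥ 5 with (req & ack), and ack at every k in [5,j-1].
  j=5: rhs fails.
  j=6: rhs holds; lhs holds on [5,5]. k = 1.

1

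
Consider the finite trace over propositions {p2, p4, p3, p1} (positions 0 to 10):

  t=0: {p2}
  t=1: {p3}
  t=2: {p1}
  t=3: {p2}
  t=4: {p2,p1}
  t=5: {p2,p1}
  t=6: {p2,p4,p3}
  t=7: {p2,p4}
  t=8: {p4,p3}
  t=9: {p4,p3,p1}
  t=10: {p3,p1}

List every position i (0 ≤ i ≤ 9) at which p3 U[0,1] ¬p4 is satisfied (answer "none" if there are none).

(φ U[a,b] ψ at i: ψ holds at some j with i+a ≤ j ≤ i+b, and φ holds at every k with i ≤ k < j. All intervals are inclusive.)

0, 1, 2, 3, 4, 5, 9

Evaluate at each i in [0,9]:
  i=0: ✓ (rhs at j=0)
  i=1: ✓ (rhs at j=1)
  i=2: ✓ (rhs at j=2)
  i=3: ✓ (rhs at j=3)
  i=4: ✓ (rhs at j=4)
  i=5: ✓ (rhs at j=5)
  i=6: ✗ (no rhs in [6,7])
  i=7: ✗ (no rhs in [7,8])
  i=8: ✗ (no rhs in [8,9])
  i=9: ✓ (rhs at j=10; lhs holds on [9,9])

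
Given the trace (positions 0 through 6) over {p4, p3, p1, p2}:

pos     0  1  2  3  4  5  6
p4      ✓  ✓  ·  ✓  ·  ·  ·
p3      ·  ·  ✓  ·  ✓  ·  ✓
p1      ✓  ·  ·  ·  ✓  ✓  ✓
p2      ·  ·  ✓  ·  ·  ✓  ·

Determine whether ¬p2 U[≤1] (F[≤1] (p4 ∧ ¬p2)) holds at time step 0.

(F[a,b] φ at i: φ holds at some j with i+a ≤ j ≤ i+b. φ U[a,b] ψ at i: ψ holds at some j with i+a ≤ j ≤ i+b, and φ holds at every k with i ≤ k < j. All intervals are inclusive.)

Holds

Need some j in [0,1] with F[≤1] (p4 ∧ ¬p2), and ¬p2 at every k in [0,j-1].
  j=0: F[≤1] (p4 ∧ ¬p2) holds; no prefix to check → satisfied.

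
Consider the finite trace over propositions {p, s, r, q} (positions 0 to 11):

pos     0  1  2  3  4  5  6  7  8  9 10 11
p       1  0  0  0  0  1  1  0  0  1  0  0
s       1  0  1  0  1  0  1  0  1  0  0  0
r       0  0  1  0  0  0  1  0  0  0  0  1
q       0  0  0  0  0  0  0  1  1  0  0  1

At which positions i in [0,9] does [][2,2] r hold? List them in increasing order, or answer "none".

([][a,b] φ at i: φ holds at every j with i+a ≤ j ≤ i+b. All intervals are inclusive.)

Evaluate at each i in [0,9]:
  i=0: ✓ (all of [2,2])
  i=1: ✗ (fails at j=3)
  i=2: ✗ (fails at j=4)
  i=3: ✗ (fails at j=5)
  i=4: ✓ (all of [6,6])
  i=5: ✗ (fails at j=7)
  i=6: ✗ (fails at j=8)
  i=7: ✗ (fails at j=9)
  i=8: ✗ (fails at j=10)
  i=9: ✓ (all of [11,11])

0, 4, 9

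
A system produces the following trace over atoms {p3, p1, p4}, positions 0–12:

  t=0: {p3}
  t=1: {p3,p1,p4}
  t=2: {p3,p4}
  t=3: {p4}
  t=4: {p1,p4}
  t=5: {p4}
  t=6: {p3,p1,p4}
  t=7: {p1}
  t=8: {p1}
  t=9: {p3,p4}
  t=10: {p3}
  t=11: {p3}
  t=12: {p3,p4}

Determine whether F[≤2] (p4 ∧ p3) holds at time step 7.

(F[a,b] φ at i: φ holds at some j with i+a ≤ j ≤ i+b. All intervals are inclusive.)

Check (p4 ∧ p3) at each j in [7,9]:
  j=7: false
  j=8: false
  j=9: true
Found at j=9 → formula holds.

Holds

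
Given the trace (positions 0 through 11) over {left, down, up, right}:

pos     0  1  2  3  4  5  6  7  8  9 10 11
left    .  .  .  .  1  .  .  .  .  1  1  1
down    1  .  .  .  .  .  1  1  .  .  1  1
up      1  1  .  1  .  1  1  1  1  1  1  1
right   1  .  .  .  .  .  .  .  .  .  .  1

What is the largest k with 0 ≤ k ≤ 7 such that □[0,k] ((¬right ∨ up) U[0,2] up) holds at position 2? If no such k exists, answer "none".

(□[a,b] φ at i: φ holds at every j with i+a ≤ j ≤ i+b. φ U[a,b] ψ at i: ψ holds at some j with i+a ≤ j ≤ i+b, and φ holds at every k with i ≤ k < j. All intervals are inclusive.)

((¬right ∨ up) U[0,2] up) must hold from j=2 onward; find where it first fails.
  j=2: holds
  j=3: holds
  j=4: holds
  j=5: holds
  j=6: holds
  j=7: holds
  j=8: holds
  j=9: holds
Holds through j=9; largest k = 7.

7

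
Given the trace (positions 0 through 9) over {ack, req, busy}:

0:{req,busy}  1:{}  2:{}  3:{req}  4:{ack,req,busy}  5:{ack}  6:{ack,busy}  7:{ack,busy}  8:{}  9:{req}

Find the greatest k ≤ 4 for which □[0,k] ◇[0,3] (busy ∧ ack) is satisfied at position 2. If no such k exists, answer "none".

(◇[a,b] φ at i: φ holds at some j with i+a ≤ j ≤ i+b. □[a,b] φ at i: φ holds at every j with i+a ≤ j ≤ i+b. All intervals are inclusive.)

4

◇[0,3] (busy ∧ ack) must hold from j=2 onward; find where it first fails.
  j=2: holds
  j=3: holds
  j=4: holds
  j=5: holds
  j=6: holds
Holds through j=6; largest k = 4.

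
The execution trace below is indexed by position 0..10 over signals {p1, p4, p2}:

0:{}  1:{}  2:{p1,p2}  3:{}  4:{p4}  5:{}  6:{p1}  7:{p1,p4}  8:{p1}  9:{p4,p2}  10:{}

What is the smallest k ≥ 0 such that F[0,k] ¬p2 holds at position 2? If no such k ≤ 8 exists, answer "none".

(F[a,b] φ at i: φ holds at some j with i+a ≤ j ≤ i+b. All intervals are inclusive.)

Scan j = 2,3,… for ¬p2:
  j=2: fails
  j=3: holds
First hit at j=3, so smallest k = 3-2 = 1.

1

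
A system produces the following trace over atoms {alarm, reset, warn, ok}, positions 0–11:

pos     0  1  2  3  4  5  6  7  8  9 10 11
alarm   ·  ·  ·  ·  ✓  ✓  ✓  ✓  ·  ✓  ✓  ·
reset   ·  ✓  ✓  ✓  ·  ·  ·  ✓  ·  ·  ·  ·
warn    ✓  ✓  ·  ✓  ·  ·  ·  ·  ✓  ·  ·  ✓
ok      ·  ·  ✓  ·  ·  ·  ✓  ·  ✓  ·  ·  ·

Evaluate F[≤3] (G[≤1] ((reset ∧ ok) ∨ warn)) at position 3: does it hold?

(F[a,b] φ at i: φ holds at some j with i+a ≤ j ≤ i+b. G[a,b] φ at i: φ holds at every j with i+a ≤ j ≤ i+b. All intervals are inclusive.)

No

Check G[≤1] ((reset ∧ ok) ∨ warn) at each j in [3,6]:
  j=3: fails at 4
  j=4: fails at 4
  j=5: fails at 5
  j=6: fails at 6
No position in the window satisfies it → formula fails.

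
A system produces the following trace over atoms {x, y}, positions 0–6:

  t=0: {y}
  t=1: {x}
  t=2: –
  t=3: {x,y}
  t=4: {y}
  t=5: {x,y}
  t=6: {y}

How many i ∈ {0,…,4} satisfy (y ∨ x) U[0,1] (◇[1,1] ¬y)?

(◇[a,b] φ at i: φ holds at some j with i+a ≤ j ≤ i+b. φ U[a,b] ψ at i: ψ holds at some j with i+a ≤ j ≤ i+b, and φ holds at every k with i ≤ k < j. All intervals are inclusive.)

Evaluate at each i in [0,4]:
  i=0: ✓ (rhs at j=0)
  i=1: ✓ (rhs at j=1)
  i=2: ✗ (no rhs in [2,3])
  i=3: ✗ (no rhs in [3,4])
  i=4: ✗ (no rhs in [4,5])
Positions where it holds: {0, 1} → 2.

2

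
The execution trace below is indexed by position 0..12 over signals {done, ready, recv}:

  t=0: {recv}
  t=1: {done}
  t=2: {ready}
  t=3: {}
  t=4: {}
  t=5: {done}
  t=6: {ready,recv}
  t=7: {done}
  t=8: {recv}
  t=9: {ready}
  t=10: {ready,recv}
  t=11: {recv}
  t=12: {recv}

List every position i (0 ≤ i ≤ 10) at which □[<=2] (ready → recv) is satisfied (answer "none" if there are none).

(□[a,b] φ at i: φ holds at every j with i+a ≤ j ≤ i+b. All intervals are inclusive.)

3, 4, 5, 6, 10

Evaluate at each i in [0,10]:
  i=0: ✗ (fails at j=2)
  i=1: ✗ (fails at j=2)
  i=2: ✗ (fails at j=2)
  i=3: ✓ (all of [3,5])
  i=4: ✓ (all of [4,6])
  i=5: ✓ (all of [5,7])
  i=6: ✓ (all of [6,8])
  i=7: ✗ (fails at j=9)
  i=8: ✗ (fails at j=9)
  i=9: ✗ (fails at j=9)
  i=10: ✓ (all of [10,12])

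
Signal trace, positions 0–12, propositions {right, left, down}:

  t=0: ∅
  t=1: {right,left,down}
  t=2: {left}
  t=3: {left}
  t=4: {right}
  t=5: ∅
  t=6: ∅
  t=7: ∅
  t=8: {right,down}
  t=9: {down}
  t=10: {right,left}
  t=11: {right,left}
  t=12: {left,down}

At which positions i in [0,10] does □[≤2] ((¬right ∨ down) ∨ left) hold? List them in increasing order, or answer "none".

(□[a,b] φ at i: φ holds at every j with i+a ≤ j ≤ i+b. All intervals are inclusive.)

Evaluate at each i in [0,10]:
  i=0: ✓ (all of [0,2])
  i=1: ✓ (all of [1,3])
  i=2: ✗ (fails at j=4)
  i=3: ✗ (fails at j=4)
  i=4: ✗ (fails at j=4)
  i=5: ✓ (all of [5,7])
  i=6: ✓ (all of [6,8])
  i=7: ✓ (all of [7,9])
  i=8: ✓ (all of [8,10])
  i=9: ✓ (all of [9,11])
  i=10: ✓ (all of [10,12])

0, 1, 5, 6, 7, 8, 9, 10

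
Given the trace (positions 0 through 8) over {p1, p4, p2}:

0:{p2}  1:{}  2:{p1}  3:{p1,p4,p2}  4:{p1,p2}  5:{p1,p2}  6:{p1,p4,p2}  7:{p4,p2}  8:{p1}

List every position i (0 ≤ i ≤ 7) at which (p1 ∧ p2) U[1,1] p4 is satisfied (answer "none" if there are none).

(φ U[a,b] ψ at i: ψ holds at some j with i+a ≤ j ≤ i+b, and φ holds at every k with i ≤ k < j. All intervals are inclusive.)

Evaluate at each i in [0,7]:
  i=0: ✗ (no rhs in [1,1])
  i=1: ✗ (no rhs in [2,2])
  i=2: ✗ (lhs fails at k=2 before rhs at j=3)
  i=3: ✗ (no rhs in [4,4])
  i=4: ✗ (no rhs in [5,5])
  i=5: ✓ (rhs at j=6; lhs holds on [5,5])
  i=6: ✓ (rhs at j=7; lhs holds on [6,6])
  i=7: ✗ (no rhs in [8,8])

5, 6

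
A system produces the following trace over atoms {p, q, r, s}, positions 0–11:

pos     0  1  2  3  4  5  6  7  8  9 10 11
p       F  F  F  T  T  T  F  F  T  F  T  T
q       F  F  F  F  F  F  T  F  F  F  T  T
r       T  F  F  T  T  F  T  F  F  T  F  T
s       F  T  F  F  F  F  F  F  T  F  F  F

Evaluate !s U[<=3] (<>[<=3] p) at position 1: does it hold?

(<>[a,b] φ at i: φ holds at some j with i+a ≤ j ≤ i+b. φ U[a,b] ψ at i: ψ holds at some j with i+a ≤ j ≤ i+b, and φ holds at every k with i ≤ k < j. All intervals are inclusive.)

Holds

Need some j in [1,4] with <>[<=3] p, and !s at every k in [1,j-1].
  j=1: <>[<=3] p holds; no prefix to check → satisfied.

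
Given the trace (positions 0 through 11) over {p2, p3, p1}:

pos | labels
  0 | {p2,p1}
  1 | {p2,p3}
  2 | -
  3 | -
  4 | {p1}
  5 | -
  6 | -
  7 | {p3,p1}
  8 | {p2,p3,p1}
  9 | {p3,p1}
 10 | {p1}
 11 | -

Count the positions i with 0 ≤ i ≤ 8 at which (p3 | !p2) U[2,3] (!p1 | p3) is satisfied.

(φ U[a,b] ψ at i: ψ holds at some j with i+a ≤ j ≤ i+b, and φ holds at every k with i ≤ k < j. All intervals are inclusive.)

8

Evaluate at each i in [0,8]:
  i=0: ✗ (lhs fails at k=0 before rhs at j=2)
  i=1: ✓ (rhs at j=3; lhs holds on [1,2])
  i=2: ✓ (rhs at j=5; lhs holds on [2,4])
  i=3: ✓ (rhs at j=5; lhs holds on [3,4])
  i=4: ✓ (rhs at j=6; lhs holds on [4,5])
  i=5: ✓ (rhs at j=7; lhs holds on [5,6])
  i=6: ✓ (rhs at j=8; lhs holds on [6,7])
  i=7: ✓ (rhs at j=9; lhs holds on [7,8])
  i=8: ✓ (rhs at j=11; lhs holds on [8,10])
Positions where it holds: {1, 2, 3, 4, 5, 6, 7, 8} → 8.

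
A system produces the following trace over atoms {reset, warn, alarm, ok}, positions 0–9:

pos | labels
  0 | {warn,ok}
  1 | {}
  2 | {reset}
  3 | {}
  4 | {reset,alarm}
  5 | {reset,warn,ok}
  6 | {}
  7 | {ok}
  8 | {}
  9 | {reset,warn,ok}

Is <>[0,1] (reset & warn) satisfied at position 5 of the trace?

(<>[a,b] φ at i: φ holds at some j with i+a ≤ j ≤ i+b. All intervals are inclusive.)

Check (reset & warn) at each j in [5,6]:
  j=5: true
  j=6: false
Found at j=5 → formula holds.

Yes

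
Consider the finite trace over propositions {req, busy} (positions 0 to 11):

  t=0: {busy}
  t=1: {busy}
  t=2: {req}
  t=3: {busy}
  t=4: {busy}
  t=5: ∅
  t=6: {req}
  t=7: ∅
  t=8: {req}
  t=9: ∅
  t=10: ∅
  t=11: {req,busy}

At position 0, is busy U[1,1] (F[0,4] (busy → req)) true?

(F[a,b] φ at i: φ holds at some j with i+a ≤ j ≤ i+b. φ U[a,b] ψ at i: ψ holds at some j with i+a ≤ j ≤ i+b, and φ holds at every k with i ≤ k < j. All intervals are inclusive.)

Need some j in [1,1] with F[0,4] (busy → req), and busy at every k in [0,j-1].
  j=1: F[0,4] (busy → req) holds; busy holds at every k in [0,0] → satisfied.

True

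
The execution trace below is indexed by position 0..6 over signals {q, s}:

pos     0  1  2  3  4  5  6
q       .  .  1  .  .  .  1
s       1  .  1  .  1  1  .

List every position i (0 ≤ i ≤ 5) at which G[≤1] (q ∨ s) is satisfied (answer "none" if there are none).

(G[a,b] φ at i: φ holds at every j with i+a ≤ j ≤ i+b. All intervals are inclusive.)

4, 5

Evaluate at each i in [0,5]:
  i=0: ✗ (fails at j=1)
  i=1: ✗ (fails at j=1)
  i=2: ✗ (fails at j=3)
  i=3: ✗ (fails at j=3)
  i=4: ✓ (all of [4,5])
  i=5: ✓ (all of [5,6])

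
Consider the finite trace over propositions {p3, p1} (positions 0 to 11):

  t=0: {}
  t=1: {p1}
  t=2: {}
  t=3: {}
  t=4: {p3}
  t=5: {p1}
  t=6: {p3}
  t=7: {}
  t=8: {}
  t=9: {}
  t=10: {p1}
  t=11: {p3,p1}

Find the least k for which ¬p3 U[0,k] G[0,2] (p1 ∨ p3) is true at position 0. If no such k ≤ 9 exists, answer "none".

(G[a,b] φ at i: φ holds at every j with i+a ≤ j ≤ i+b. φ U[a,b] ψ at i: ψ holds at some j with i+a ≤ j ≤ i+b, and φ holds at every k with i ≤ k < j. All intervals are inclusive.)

4

Need earliest j ≥ 0 with G[0,2] (p1 ∨ p3), and ¬p3 at every k in [0,j-1].
  j=0: rhs fails.
  j=1: rhs fails.
  j=2: rhs fails.
  j=3: rhs fails.
  j=4: rhs holds; lhs holds on [0,3]. k = 4.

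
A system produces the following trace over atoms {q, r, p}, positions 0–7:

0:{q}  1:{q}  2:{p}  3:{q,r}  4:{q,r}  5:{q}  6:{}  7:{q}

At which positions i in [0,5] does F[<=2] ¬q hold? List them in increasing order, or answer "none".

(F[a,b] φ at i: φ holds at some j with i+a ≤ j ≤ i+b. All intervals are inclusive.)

0, 1, 2, 4, 5

Evaluate at each i in [0,5]:
  i=0: ✓ (witness j=2)
  i=1: ✓ (witness j=2)
  i=2: ✓ (witness j=2)
  i=3: ✗ (none in [3,5])
  i=4: ✓ (witness j=6)
  i=5: ✓ (witness j=6)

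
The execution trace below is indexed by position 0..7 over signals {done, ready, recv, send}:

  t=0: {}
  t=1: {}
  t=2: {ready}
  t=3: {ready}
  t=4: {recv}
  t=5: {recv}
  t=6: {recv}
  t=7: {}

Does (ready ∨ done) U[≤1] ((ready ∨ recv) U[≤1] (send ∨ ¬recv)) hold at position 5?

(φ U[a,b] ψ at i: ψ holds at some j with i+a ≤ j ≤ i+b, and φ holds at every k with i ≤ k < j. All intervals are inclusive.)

No

Need some j in [5,6] with ((ready ∨ recv) U[≤1] (send ∨ ¬recv)), and (ready ∨ done) at every k in [5,j-1].
  j=5: ((ready ∨ recv) U[≤1] (send ∨ ¬recv)) — fails.
  j=6: ((ready ∨ recv) U[≤1] (send ∨ ¬recv)) holds, but (ready ∨ done) fails at k=5 → not this j.
No j in the window works → until fails.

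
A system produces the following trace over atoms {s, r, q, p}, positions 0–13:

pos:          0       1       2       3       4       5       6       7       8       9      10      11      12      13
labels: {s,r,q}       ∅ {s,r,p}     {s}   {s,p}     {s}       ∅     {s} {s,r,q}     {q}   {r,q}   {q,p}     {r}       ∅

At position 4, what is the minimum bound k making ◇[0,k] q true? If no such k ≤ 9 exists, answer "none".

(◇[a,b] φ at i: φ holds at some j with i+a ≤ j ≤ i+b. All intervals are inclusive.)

4

Scan j = 4,5,… for q:
  j=4: fails
  j=5: fails
  j=6: fails
  j=7: fails
  j=8: holds
First hit at j=8, so smallest k = 8-4 = 4.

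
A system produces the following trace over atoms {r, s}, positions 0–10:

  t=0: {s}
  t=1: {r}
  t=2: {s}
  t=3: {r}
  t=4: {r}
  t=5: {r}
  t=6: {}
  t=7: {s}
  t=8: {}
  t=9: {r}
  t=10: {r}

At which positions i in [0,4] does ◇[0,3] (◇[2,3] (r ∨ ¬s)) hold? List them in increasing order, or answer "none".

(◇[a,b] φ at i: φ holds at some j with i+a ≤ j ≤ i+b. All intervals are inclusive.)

0, 1, 2, 3, 4

Evaluate at each i in [0,4]:
  i=0: ✓ (witness j=0)
  i=1: ✓ (witness j=1)
  i=2: ✓ (witness j=2)
  i=3: ✓ (witness j=3)
  i=4: ✓ (witness j=4)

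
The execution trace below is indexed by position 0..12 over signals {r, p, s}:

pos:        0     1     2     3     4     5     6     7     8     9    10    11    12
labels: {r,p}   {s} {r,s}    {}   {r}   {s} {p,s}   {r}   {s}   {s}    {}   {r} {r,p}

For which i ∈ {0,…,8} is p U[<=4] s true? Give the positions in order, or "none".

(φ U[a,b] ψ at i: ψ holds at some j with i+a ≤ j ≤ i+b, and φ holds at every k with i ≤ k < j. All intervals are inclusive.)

0, 1, 2, 5, 6, 8

Evaluate at each i in [0,8]:
  i=0: ✓ (rhs at j=1; lhs holds on [0,0])
  i=1: ✓ (rhs at j=1)
  i=2: ✓ (rhs at j=2)
  i=3: ✗ (lhs fails at k=3 before rhs at j=5)
  i=4: ✗ (lhs fails at k=4 before rhs at j=5)
  i=5: ✓ (rhs at j=5)
  i=6: ✓ (rhs at j=6)
  i=7: ✗ (lhs fails at k=7 before rhs at j=8)
  i=8: ✓ (rhs at j=8)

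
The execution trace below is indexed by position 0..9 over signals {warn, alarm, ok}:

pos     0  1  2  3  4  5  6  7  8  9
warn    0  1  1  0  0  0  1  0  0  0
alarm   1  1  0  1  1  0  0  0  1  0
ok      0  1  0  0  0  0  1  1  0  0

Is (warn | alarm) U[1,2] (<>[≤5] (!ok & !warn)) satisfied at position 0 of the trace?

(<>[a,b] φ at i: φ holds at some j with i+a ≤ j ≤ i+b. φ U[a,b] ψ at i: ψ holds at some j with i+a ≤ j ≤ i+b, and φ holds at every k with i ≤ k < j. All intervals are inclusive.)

Holds

Need some j in [1,2] with <>[≤5] (!ok & !warn), and (warn | alarm) at every k in [0,j-1].
  j=1: <>[≤5] (!ok & !warn) holds; (warn | alarm) holds at every k in [0,0] → satisfied.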